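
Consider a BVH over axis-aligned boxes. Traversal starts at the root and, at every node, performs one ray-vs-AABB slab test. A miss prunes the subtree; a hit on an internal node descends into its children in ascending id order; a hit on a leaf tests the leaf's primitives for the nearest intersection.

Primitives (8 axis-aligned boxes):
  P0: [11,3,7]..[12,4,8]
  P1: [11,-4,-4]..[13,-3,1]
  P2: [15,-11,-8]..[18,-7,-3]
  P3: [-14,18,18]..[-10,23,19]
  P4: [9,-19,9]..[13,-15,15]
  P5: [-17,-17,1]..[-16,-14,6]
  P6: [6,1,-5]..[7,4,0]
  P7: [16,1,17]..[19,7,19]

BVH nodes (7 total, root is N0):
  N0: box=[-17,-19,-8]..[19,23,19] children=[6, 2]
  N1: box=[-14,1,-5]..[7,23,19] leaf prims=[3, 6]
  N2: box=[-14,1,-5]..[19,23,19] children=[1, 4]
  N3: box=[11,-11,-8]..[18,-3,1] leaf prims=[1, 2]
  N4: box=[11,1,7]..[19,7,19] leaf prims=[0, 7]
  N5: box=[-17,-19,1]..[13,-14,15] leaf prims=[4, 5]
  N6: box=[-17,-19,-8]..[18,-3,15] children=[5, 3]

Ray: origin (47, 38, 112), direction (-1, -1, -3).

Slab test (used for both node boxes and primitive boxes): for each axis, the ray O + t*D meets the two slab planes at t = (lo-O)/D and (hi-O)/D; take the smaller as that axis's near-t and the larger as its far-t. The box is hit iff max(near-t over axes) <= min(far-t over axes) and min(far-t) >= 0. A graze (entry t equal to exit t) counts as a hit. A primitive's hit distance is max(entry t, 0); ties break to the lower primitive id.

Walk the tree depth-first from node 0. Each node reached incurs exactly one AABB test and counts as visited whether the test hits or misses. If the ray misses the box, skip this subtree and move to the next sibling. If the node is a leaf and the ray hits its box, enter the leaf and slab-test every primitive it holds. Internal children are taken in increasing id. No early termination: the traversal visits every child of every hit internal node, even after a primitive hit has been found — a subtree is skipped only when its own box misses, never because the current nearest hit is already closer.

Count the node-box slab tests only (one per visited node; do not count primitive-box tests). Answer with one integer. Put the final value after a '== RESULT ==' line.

Trace the traversal:
N0 x:[28,64] y:[15,57] z:[31,40] -> hit [31,40], descend [2, 6]
  N2 x:[28,61] y:[15,37] z:[31,39] -> hit [31,37], descend [1, 4]
    N1 x:[40,61] y:[15,37] z:[31,39] -> miss, prune
    N4 x:[28,36] y:[31,37] z:[31,35] -> hit [31,35] leaf, test {P0@t=35, P7@t=31}
  N6 x:[29,64] y:[41,57] z:[97/3,40] -> miss, prune

5 AABB tests over nodes [0, 2, 1, 4, 6]; 1 leaf entered; closest P7.

== RESULT ==
5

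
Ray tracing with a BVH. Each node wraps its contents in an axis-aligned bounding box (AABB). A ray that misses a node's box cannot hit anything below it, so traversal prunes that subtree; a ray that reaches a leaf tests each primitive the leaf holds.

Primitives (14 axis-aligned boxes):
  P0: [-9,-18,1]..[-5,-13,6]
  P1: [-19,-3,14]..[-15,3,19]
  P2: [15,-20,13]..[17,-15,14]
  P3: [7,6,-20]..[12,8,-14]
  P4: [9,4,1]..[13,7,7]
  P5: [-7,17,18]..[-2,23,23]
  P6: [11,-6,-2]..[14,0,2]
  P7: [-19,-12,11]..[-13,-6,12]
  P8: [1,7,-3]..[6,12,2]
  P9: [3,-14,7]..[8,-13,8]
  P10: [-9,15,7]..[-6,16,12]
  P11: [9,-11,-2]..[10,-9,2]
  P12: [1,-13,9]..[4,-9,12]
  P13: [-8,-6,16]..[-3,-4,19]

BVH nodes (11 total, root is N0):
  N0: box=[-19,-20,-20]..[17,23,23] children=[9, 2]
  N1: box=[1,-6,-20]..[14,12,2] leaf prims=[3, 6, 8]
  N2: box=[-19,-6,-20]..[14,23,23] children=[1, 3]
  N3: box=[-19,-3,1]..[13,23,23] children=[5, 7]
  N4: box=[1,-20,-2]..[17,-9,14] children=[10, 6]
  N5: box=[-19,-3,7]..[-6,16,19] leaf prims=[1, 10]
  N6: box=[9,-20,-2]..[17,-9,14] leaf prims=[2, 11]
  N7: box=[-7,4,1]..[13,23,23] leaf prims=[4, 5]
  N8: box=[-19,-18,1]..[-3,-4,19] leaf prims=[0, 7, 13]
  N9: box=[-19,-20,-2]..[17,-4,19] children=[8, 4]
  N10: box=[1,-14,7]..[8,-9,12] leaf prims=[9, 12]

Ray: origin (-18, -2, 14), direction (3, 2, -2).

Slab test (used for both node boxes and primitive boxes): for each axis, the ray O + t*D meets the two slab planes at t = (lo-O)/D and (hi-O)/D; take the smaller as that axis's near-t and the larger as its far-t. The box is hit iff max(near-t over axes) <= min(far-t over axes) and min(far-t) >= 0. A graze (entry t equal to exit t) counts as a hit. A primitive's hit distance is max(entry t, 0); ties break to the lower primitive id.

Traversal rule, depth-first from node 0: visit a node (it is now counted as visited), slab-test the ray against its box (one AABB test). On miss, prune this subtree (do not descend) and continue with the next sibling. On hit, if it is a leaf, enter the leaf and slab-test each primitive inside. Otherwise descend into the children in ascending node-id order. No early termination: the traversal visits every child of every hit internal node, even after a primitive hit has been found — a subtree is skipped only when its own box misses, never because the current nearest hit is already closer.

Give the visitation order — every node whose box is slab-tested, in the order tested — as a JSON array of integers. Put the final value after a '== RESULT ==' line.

Walk:
N0 x:[-1/3,35/3] y:[-9,25/2] z:[-9/2,17] -> hit [-1/3,35/3], descend [2, 9]
  N2 x:[-1/3,32/3] y:[-2,25/2] z:[-9/2,17] -> hit [-1/3,32/3], descend [1, 3]
    N1 x:[19/3,32/3] y:[-2,7] z:[6,17] -> hit [19/3,7] leaf, test {P3(miss), P6(miss), P8@t=19/3}
    N3 x:[-1/3,31/3] y:[-1/2,25/2] z:[-9/2,13/2] -> hit [-1/3,13/2], descend [5, 7]
      N5 x:[-1/3,4] y:[-1/2,9] z:[-5/2,7/2] -> hit [-1/3,7/2] leaf, test {P1@t=0, P10(miss)}
      N7 x:[11/3,31/3] y:[3,25/2] z:[-9/2,13/2] -> hit [11/3,13/2] leaf, test {P4(miss), P5(miss)}
  N9 x:[-1/3,35/3] y:[-9,-1] z:[-5/2,8] -> miss, prune

order=[0, 2, 1, 3, 5, 7, 9]  |boxes|=7  |leaves|=3  hit=P1

== RESULT ==
[0, 2, 1, 3, 5, 7, 9]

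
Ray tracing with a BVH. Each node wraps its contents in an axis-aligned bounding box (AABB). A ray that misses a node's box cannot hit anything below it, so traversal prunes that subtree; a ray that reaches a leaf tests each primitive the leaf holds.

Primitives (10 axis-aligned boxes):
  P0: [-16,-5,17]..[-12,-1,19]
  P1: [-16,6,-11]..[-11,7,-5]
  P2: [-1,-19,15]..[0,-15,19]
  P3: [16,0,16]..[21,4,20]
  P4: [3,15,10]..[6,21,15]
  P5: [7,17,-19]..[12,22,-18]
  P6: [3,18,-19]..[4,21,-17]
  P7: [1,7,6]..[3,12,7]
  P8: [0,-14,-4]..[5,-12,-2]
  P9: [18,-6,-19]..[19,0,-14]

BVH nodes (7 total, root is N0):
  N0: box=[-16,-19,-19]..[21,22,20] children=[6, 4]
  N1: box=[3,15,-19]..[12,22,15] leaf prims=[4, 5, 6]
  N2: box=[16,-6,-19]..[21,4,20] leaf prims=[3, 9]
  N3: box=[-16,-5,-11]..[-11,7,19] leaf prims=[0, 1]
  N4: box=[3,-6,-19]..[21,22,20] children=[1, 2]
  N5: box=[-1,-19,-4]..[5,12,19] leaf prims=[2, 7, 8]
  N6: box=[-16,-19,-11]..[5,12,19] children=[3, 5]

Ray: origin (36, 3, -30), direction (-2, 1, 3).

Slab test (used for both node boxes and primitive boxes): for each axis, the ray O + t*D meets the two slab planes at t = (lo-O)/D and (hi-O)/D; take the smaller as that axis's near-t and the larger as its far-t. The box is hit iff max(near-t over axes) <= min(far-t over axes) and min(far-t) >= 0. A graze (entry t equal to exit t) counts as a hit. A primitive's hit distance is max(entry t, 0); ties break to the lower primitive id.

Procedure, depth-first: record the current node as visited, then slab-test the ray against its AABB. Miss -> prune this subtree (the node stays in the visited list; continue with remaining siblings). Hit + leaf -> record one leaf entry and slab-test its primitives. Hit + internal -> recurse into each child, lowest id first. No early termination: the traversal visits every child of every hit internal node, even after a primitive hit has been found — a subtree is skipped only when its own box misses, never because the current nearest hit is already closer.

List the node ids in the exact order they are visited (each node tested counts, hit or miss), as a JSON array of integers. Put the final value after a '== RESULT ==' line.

Trace the traversal:
N0 x:[15/2,26] y:[-22,19] z:[11/3,50/3] -> hit [15/2,50/3], descend [4, 6]
  N4 x:[15/2,33/2] y:[-9,19] z:[11/3,50/3] -> hit [15/2,33/2], descend [1, 2]
    N1 x:[12,33/2] y:[12,19] z:[11/3,15] -> hit [12,15] leaf, test {P4@t=15, P5(miss), P6(miss)}
    N2 x:[15/2,10] y:[-9,1] z:[11/3,50/3] -> miss, prune
  N6 x:[31/2,26] y:[-22,9] z:[19/3,49/3] -> miss, prune

order=[0, 4, 1, 2, 6]  |boxes|=5  |leaves|=1  hit=P4

== RESULT ==
[0, 4, 1, 2, 6]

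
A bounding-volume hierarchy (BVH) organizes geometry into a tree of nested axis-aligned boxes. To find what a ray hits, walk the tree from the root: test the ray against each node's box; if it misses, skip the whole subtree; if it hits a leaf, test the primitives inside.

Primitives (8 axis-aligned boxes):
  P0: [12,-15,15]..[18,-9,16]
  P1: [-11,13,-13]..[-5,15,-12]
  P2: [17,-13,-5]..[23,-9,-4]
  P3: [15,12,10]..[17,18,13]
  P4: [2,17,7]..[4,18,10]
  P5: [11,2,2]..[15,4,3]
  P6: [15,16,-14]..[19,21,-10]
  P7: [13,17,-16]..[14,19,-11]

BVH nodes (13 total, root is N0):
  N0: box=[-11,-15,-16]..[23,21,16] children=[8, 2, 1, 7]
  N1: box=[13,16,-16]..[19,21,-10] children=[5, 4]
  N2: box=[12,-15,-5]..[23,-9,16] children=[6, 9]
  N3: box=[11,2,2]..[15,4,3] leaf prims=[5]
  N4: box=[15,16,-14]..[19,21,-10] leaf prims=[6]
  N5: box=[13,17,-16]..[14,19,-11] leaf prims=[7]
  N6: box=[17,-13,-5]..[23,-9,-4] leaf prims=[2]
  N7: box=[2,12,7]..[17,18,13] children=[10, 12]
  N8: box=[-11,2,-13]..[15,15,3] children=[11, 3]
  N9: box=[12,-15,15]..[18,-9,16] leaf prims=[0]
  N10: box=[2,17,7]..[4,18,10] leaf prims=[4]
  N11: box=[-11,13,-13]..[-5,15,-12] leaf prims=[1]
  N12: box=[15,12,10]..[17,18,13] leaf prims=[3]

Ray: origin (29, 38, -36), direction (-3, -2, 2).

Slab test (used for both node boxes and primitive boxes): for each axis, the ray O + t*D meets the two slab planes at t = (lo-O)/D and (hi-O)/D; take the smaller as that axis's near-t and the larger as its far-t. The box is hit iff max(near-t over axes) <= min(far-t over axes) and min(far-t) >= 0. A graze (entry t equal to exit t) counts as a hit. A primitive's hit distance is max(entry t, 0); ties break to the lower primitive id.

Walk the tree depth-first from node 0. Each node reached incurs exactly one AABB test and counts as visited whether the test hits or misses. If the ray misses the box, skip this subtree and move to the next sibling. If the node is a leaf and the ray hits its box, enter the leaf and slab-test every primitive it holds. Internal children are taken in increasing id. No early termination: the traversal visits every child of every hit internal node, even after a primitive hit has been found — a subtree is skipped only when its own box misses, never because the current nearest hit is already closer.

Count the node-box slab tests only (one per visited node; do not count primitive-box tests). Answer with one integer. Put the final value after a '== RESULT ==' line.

Walk:
N0 x:[2,40/3] y:[17/2,53/2] z:[10,26] -> hit [10,40/3], descend [1, 2, 7, 8]
  N1 x:[10/3,16/3] y:[17/2,11] z:[10,13] -> miss, prune
  N2 x:[2,17/3] y:[47/2,53/2] z:[31/2,26] -> miss, prune
  N7 x:[4,9] y:[10,13] z:[43/2,49/2] -> miss, prune
  N8 x:[14/3,40/3] y:[23/2,18] z:[23/2,39/2] -> hit [23/2,40/3], descend [3, 11]
    N3 x:[14/3,6] y:[17,18] z:[19,39/2] -> miss, prune
    N11 x:[34/3,40/3] y:[23/2,25/2] z:[23/2,12] -> hit [23/2,12] leaf, test {P1@t=23/2}

Visited [0, 1, 2, 7, 8, 3, 11]. Tests: 7 box, 1 leaf. Nearest: P1.

== RESULT ==
7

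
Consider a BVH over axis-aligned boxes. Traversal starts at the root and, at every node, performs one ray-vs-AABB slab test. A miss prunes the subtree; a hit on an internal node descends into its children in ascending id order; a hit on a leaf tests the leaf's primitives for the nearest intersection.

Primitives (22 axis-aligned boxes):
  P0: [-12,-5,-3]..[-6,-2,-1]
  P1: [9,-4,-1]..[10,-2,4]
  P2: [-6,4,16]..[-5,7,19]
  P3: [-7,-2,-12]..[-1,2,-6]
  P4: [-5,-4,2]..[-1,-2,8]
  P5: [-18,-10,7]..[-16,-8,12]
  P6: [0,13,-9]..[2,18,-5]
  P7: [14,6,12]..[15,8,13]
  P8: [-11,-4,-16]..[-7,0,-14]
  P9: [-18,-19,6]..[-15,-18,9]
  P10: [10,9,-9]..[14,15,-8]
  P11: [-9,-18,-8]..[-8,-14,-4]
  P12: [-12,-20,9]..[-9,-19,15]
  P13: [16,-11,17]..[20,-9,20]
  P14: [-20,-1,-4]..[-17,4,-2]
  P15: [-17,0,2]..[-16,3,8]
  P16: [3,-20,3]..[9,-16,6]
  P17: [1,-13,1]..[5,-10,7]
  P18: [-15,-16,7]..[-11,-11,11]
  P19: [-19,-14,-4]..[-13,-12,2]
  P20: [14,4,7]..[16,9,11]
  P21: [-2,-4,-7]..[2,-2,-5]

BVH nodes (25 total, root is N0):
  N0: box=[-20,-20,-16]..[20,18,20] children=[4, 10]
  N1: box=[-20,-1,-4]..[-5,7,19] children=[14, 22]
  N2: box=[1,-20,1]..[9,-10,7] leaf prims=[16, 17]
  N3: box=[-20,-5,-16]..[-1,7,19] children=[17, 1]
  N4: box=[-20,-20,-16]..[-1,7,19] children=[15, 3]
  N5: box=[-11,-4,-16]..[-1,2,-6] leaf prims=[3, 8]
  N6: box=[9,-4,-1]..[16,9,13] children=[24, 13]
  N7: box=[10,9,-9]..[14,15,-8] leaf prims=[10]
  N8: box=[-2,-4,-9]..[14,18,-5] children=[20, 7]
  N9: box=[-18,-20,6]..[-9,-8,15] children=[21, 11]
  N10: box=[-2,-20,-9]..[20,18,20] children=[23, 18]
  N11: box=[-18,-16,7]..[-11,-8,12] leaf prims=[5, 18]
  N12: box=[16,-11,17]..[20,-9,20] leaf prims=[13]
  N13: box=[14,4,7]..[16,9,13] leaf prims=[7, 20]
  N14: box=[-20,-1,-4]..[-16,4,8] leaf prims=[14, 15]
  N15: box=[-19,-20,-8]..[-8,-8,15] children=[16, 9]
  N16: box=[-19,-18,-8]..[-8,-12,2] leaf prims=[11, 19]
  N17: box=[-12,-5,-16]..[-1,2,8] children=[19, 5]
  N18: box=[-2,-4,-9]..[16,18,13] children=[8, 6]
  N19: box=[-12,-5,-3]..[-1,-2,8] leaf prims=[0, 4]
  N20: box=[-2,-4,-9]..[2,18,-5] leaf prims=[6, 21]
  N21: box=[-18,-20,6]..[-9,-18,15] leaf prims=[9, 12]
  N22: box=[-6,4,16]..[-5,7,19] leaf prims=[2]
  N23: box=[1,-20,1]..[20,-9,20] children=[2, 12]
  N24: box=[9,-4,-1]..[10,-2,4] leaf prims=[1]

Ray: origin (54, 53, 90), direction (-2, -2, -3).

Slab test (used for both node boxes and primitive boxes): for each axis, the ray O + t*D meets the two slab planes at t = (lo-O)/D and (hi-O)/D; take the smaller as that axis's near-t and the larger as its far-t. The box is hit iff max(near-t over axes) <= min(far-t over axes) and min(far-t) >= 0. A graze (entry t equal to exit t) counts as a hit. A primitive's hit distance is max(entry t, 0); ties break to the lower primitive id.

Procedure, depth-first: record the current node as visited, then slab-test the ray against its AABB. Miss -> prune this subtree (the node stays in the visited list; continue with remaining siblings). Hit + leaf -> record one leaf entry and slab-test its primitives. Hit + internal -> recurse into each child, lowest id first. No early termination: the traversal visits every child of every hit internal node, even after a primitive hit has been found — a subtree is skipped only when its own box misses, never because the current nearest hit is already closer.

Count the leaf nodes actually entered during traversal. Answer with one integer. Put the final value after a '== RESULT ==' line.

Walk:
N0 x:[17,37] y:[35/2,73/2] z:[70/3,106/3] -> hit [70/3,106/3], descend [4, 10]
  N4 x:[55/2,37] y:[23,73/2] z:[71/3,106/3] -> hit [55/2,106/3], descend [3, 15]
    N3 x:[55/2,37] y:[23,29] z:[71/3,106/3] -> hit [55/2,29], descend [1, 17]
      N1 x:[59/2,37] y:[23,27] z:[71/3,94/3] -> miss, prune
      N17 x:[55/2,33] y:[51/2,29] z:[82/3,106/3] -> hit [55/2,29], descend [5, 19]
        N5 x:[55/2,65/2] y:[51/2,57/2] z:[32,106/3] -> miss, prune
        N19 x:[55/2,33] y:[55/2,29] z:[82/3,31] -> hit [55/2,29] leaf, test {P0(miss), P4@t=55/2}
    N15 x:[31,73/2] y:[61/2,73/2] z:[25,98/3] -> hit [31,98/3], descend [9, 16]
      N9 x:[63/2,36] y:[61/2,73/2] z:[25,28] -> miss, prune
      N16 x:[31,73/2] y:[65/2,71/2] z:[88/3,98/3] -> hit [65/2,98/3] leaf, test {P11(miss), P19(miss)}
  N10 x:[17,28] y:[35/2,73/2] z:[70/3,33] -> hit [70/3,28], descend [18, 23]
    N18 x:[19,28] y:[35/2,57/2] z:[77/3,33] -> hit [77/3,28], descend [6, 8]
      N6 x:[19,45/2] y:[22,57/2] z:[77/3,91/3] -> miss, prune
      N8 x:[20,28] y:[35/2,57/2] z:[95/3,33] -> miss, prune
    N23 x:[17,53/2] y:[31,73/2] z:[70/3,89/3] -> miss, prune

Visited [0, 4, 3, 1, 17, 5, 19, 15, 9, 16, 10, 18, 6, 8, 23]. Tests: 15 box, 2 leaf. Nearest: P4.

== RESULT ==
2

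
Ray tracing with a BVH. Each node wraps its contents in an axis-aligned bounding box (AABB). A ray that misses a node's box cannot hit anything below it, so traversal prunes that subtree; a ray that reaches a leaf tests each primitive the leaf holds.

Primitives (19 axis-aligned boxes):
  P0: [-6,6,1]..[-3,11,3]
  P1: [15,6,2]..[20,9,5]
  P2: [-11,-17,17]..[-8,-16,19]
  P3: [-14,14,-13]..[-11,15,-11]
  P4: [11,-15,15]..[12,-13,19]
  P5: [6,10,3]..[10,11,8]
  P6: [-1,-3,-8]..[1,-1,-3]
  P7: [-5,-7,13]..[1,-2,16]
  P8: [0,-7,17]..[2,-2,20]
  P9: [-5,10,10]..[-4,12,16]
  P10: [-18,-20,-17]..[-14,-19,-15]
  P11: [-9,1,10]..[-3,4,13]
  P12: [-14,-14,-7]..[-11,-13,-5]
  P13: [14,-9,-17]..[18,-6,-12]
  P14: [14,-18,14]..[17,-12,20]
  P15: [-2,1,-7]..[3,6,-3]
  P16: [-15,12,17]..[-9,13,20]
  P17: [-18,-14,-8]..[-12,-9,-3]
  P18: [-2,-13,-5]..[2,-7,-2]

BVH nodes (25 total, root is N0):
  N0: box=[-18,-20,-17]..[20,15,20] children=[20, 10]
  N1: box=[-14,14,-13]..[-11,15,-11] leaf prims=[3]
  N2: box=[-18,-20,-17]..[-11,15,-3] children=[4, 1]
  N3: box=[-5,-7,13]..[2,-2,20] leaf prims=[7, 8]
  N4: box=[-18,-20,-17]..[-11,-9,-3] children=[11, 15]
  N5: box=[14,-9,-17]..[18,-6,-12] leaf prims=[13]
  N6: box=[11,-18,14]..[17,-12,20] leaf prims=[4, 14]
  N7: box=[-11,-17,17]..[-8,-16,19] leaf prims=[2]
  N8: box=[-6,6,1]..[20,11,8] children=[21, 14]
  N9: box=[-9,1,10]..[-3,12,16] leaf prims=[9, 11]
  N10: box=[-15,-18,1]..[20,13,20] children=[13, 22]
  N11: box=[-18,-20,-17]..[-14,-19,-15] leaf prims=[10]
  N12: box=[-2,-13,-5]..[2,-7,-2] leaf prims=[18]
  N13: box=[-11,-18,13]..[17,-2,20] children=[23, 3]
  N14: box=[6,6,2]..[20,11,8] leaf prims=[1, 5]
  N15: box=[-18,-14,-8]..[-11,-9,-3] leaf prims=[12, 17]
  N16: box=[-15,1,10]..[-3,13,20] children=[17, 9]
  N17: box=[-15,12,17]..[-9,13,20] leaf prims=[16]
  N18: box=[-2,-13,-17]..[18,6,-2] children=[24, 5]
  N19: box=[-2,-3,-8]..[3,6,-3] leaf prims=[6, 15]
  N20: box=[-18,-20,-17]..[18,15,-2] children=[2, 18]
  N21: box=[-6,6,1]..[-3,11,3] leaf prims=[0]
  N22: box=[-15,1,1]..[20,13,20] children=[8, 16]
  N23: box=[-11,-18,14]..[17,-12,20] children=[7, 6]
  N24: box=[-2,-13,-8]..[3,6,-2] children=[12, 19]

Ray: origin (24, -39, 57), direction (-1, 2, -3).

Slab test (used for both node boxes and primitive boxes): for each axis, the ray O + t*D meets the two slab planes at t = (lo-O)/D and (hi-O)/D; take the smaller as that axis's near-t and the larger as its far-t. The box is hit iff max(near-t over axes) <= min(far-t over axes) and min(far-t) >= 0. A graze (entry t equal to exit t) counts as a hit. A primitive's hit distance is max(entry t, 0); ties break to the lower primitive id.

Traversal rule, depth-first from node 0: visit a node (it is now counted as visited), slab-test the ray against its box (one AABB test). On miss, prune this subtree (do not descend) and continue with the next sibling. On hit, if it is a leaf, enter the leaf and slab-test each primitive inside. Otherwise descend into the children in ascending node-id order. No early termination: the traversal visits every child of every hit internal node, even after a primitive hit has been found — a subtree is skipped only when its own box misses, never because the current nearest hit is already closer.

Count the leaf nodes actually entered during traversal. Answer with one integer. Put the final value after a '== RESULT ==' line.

Trace the traversal:
N0 x:[4,42] y:[19/2,27] z:[37/3,74/3] -> hit [37/3,74/3], descend [10, 20]
  N10 x:[4,39] y:[21/2,26] z:[37/3,56/3] -> hit [37/3,56/3], descend [13, 22]
    N13 x:[7,35] y:[21/2,37/2] z:[37/3,44/3] -> hit [37/3,44/3], descend [3, 23]
      N3 x:[22,29] y:[16,37/2] z:[37/3,44/3] -> miss, prune
      N23 x:[7,35] y:[21/2,27/2] z:[37/3,43/3] -> hit [37/3,27/2], descend [6, 7]
        N6 x:[7,13] y:[21/2,27/2] z:[37/3,43/3] -> hit [37/3,13] leaf, test {P4@t=38/3, P14(miss)}
        N7 x:[32,35] y:[11,23/2] z:[38/3,40/3] -> miss, prune
    N22 x:[4,39] y:[20,26] z:[37/3,56/3] -> miss, prune
  N20 x:[6,42] y:[19/2,27] z:[59/3,74/3] -> hit [59/3,74/3], descend [2, 18]
    N2 x:[35,42] y:[19/2,27] z:[20,74/3] -> miss, prune
    N18 x:[6,26] y:[13,45/2] z:[59/3,74/3] -> hit [59/3,45/2], descend [5, 24]
      N5 x:[6,10] y:[15,33/2] z:[23,74/3] -> miss, prune
      N24 x:[21,26] y:[13,45/2] z:[59/3,65/3] -> hit [21,65/3], descend [12, 19]
        N12 x:[22,26] y:[13,16] z:[59/3,62/3] -> miss, prune
        N19 x:[21,26] y:[18,45/2] z:[20,65/3] -> hit [21,65/3] leaf, test {P6(miss), P15@t=21}

order=[0, 10, 13, 3, 23, 6, 7, 22, 20, 2, 18, 5, 24, 12, 19]  |boxes|=15  |leaves|=2  hit=P4

== RESULT ==
2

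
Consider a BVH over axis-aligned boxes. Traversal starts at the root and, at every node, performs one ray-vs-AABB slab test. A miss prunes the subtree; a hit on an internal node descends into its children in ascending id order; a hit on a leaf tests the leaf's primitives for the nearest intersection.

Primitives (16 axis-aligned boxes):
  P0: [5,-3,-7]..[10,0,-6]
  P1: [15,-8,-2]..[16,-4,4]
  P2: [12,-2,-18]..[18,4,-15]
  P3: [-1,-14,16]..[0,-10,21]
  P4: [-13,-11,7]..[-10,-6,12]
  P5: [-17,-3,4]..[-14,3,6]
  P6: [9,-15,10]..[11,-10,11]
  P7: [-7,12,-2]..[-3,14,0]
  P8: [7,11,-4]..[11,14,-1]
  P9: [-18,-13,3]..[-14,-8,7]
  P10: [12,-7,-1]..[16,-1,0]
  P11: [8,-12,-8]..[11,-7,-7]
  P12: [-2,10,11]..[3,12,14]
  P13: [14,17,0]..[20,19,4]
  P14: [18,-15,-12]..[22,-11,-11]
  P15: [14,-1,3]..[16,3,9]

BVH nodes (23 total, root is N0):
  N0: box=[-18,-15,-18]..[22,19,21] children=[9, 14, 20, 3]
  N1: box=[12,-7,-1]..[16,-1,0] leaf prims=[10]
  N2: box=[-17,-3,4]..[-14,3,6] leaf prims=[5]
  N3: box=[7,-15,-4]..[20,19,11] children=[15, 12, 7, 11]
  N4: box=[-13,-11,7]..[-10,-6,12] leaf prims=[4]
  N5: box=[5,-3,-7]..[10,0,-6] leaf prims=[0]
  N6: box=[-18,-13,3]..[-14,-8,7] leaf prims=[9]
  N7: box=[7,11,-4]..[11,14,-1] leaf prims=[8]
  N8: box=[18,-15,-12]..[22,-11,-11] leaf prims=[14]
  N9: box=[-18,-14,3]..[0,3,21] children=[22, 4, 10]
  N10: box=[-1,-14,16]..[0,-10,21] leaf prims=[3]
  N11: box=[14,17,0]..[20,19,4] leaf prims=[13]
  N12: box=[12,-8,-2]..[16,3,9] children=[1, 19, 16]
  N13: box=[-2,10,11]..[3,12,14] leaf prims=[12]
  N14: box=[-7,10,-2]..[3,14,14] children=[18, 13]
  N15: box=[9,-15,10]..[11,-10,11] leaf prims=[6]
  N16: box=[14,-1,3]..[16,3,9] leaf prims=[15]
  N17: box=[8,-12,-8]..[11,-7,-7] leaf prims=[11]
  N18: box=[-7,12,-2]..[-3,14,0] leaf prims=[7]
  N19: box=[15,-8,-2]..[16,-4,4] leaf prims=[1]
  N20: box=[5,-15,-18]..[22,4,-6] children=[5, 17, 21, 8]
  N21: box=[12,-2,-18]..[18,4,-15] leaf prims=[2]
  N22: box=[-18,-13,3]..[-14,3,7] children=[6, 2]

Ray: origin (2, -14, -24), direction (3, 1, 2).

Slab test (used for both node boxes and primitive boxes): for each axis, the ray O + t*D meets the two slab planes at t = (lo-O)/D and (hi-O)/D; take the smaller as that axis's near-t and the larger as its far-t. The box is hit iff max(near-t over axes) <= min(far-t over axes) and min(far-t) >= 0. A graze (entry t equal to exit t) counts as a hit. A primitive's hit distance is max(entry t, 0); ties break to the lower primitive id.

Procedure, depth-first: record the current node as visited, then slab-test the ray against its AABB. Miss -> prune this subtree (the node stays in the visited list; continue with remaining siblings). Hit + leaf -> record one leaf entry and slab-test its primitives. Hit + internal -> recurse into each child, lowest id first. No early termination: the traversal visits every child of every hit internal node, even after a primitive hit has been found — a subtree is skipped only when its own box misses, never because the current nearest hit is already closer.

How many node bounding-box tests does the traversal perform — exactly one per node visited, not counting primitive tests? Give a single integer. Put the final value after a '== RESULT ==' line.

Trace the traversal:
N0 x:[-20/3,20/3] y:[-1,33] z:[3,45/2] -> hit [3,20/3], descend [3, 9, 14, 20]
  N3 x:[5/3,6] y:[-1,33] z:[10,35/2] -> miss, prune
  N9 x:[-20/3,-2/3] y:[0,17] z:[27/2,45/2] -> miss, prune
  N14 x:[-3,1/3] y:[24,28] z:[11,19] -> miss, prune
  N20 x:[1,20/3] y:[-1,18] z:[3,9] -> hit [3,20/3], descend [5, 8, 17, 21]
    N5 x:[1,8/3] y:[11,14] z:[17/2,9] -> miss, prune
    N8 x:[16/3,20/3] y:[-1,3] z:[6,13/2] -> miss, prune
    N17 x:[2,3] y:[2,7] z:[8,17/2] -> miss, prune
    N21 x:[10/3,16/3] y:[12,18] z:[3,9/2] -> miss, prune

Visited [0, 3, 9, 14, 20, 5, 8, 17, 21]. Tests: 9 box, 0 leaf. Nearest: miss.

== RESULT ==
9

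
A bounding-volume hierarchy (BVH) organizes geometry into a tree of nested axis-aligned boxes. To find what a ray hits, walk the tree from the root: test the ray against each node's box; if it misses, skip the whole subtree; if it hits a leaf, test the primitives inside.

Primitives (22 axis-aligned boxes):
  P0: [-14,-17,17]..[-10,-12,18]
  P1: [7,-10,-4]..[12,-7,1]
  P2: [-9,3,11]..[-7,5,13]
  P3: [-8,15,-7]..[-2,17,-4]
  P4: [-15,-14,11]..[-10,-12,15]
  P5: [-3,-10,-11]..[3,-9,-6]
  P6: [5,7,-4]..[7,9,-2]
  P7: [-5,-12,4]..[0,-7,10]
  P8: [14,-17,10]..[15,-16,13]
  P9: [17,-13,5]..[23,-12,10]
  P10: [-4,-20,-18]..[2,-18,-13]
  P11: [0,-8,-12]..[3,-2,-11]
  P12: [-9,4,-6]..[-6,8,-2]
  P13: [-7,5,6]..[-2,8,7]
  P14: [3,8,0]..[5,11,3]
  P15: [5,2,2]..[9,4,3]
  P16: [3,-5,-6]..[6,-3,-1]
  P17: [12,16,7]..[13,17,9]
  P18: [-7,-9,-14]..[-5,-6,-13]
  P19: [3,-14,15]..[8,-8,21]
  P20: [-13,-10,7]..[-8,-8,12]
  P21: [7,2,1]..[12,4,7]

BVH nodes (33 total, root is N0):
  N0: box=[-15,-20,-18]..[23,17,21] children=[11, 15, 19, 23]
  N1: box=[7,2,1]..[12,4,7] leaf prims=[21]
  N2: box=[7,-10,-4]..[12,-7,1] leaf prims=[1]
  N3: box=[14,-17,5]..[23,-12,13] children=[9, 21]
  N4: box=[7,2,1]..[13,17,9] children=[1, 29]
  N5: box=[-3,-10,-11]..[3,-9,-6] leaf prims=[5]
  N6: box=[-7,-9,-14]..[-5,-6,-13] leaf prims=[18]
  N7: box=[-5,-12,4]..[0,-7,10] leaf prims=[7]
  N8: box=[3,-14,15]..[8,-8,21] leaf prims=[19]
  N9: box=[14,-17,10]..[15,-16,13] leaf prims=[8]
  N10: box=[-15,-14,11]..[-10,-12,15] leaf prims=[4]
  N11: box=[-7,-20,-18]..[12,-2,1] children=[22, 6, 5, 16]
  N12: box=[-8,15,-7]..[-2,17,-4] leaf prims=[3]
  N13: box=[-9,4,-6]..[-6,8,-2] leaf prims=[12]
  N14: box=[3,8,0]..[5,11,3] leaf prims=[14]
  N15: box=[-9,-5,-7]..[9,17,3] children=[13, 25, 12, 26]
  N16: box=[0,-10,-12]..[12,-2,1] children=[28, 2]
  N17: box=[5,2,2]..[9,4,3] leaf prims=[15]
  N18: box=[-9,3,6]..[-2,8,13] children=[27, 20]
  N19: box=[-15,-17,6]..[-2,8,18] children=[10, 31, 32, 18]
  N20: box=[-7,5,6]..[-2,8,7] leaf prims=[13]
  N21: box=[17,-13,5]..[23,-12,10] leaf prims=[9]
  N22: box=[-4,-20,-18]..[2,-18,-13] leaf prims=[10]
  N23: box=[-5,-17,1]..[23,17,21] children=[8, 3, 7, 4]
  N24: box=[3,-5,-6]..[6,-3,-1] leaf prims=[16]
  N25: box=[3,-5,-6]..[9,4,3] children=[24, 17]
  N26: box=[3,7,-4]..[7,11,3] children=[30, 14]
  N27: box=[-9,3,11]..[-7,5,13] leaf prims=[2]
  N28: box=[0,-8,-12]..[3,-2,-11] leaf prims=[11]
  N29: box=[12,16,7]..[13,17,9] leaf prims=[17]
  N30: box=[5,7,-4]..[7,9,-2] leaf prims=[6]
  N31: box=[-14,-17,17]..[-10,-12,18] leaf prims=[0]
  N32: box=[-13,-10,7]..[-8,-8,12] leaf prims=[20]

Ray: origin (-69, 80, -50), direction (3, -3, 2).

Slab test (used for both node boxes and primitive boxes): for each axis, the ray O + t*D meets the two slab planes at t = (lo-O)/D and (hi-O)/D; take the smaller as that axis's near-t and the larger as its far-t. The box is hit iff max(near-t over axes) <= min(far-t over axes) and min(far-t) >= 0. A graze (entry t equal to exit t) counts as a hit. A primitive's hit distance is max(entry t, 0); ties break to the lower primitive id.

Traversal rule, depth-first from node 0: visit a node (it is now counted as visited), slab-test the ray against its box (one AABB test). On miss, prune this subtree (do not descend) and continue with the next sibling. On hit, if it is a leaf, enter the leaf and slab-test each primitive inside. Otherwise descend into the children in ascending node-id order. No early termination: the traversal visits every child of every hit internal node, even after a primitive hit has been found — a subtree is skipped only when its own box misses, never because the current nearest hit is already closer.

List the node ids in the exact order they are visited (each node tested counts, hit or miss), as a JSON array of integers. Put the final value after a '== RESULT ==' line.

Trace the traversal:
N0 x:[18,92/3] y:[21,100/3] z:[16,71/2] -> hit [21,92/3], descend [11, 15, 19, 23]
  N11 x:[62/3,27] y:[82/3,100/3] z:[16,51/2] -> miss, prune
  N15 x:[20,26] y:[21,85/3] z:[43/2,53/2] -> hit [43/2,26], descend [12, 13, 25, 26]
    N12 x:[61/3,67/3] y:[21,65/3] z:[43/2,23] -> hit [43/2,65/3] leaf, test {P3@t=43/2}
    N13 x:[20,21] y:[24,76/3] z:[22,24] -> miss, prune
    N25 x:[24,26] y:[76/3,85/3] z:[22,53/2] -> hit [76/3,26], descend [17, 24]
      N17 x:[74/3,26] y:[76/3,26] z:[26,53/2] -> hit [26,26] leaf, test {P15@t=26}
      N24 x:[24,25] y:[83/3,85/3] z:[22,49/2] -> miss, prune
    N26 x:[24,76/3] y:[23,73/3] z:[23,53/2] -> hit [24,73/3], descend [14, 30]
      N14 x:[24,74/3] y:[23,24] z:[25,53/2] -> miss, prune
      N30 x:[74/3,76/3] y:[71/3,73/3] z:[23,24] -> miss, prune
  N19 x:[18,67/3] y:[24,97/3] z:[28,34] -> miss, prune
  N23 x:[64/3,92/3] y:[21,97/3] z:[51/2,71/2] -> hit [51/2,92/3], descend [3, 4, 7, 8]
    N3 x:[83/3,92/3] y:[92/3,97/3] z:[55/2,63/2] -> hit [92/3,92/3], descend [9, 21]
      N9 x:[83/3,28] y:[32,97/3] z:[30,63/2] -> miss, prune
      N21 x:[86/3,92/3] y:[92/3,31] z:[55/2,30] -> miss, prune
    N4 x:[76/3,82/3] y:[21,26] z:[51/2,59/2] -> hit [51/2,26], descend [1, 29]
      N1 x:[76/3,27] y:[76/3,26] z:[51/2,57/2] -> hit [51/2,26] leaf, test {P21@t=51/2}
      N29 x:[27,82/3] y:[21,64/3] z:[57/2,59/2] -> miss, prune
    N7 x:[64/3,23] y:[29,92/3] z:[27,30] -> miss, prune
    N8 x:[24,77/3] y:[88/3,94/3] z:[65/2,71/2] -> miss, prune

Visited [0, 11, 15, 12, 13, 25, 17, 24, 26, 14, 30, 19, 23, 3, 9, 21, 4, 1, 29, 7, 8]. Tests: 21 box, 3 leaf. Nearest: P3.

== RESULT ==
[0, 11, 15, 12, 13, 25, 17, 24, 26, 14, 30, 19, 23, 3, 9, 21, 4, 1, 29, 7, 8]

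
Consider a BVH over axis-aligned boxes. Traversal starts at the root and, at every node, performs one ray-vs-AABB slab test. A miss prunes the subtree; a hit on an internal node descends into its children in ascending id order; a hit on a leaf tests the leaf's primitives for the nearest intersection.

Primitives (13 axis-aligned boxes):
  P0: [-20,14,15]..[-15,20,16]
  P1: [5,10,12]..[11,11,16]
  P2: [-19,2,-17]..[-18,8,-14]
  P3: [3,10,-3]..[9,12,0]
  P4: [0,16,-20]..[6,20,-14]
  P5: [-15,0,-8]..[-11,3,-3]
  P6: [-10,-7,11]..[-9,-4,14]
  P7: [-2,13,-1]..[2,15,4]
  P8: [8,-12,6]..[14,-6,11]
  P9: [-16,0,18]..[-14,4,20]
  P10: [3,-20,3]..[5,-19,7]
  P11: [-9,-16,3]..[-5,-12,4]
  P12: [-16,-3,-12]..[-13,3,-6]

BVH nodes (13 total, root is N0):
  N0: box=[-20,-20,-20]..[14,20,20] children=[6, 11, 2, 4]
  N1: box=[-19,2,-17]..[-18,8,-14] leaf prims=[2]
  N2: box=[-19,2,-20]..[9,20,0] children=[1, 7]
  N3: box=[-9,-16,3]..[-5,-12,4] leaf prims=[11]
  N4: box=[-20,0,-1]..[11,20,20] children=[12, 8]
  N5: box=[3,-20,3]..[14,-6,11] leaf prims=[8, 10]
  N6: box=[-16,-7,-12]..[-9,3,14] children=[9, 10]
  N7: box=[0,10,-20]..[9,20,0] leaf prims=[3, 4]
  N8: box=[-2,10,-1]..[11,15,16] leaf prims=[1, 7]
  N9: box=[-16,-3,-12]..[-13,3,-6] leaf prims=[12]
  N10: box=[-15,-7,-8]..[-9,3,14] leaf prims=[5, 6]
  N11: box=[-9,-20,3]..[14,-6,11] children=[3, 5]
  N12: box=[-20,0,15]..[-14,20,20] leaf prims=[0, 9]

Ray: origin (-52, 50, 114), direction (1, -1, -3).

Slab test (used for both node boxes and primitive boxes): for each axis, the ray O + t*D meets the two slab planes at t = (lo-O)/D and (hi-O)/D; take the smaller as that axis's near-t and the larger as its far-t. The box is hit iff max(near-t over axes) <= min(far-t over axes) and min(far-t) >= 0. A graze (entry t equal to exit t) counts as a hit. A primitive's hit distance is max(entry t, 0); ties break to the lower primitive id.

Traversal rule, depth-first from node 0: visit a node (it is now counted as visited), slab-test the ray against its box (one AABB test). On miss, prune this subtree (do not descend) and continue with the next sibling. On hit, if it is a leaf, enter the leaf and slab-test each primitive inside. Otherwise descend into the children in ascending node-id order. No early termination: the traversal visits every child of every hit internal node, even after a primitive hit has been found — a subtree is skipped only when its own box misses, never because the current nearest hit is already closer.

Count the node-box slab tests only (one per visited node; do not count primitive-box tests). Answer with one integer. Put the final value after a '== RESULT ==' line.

Traverse from the root:
N0 x:[32,66] y:[30,70] z:[94/3,134/3] -> hit [32,134/3], descend [2, 4, 6, 11]
  N2 x:[33,61] y:[30,48] z:[38,134/3] -> hit [38,134/3], descend [1, 7]
    N1 x:[33,34] y:[42,48] z:[128/3,131/3] -> miss, prune
    N7 x:[52,61] y:[30,40] z:[38,134/3] -> miss, prune
  N4 x:[32,63] y:[30,50] z:[94/3,115/3] -> hit [32,115/3], descend [8, 12]
    N8 x:[50,63] y:[35,40] z:[98/3,115/3] -> miss, prune
    N12 x:[32,38] y:[30,50] z:[94/3,33] -> hit [32,33] leaf, test {P0@t=98/3, P9(miss)}
  N6 x:[36,43] y:[47,57] z:[100/3,42] -> miss, prune
  N11 x:[43,66] y:[56,70] z:[103/3,37] -> miss, prune

order=[0, 2, 1, 7, 4, 8, 12, 6, 11]  |boxes|=9  |leaves|=1  hit=P0

== RESULT ==
9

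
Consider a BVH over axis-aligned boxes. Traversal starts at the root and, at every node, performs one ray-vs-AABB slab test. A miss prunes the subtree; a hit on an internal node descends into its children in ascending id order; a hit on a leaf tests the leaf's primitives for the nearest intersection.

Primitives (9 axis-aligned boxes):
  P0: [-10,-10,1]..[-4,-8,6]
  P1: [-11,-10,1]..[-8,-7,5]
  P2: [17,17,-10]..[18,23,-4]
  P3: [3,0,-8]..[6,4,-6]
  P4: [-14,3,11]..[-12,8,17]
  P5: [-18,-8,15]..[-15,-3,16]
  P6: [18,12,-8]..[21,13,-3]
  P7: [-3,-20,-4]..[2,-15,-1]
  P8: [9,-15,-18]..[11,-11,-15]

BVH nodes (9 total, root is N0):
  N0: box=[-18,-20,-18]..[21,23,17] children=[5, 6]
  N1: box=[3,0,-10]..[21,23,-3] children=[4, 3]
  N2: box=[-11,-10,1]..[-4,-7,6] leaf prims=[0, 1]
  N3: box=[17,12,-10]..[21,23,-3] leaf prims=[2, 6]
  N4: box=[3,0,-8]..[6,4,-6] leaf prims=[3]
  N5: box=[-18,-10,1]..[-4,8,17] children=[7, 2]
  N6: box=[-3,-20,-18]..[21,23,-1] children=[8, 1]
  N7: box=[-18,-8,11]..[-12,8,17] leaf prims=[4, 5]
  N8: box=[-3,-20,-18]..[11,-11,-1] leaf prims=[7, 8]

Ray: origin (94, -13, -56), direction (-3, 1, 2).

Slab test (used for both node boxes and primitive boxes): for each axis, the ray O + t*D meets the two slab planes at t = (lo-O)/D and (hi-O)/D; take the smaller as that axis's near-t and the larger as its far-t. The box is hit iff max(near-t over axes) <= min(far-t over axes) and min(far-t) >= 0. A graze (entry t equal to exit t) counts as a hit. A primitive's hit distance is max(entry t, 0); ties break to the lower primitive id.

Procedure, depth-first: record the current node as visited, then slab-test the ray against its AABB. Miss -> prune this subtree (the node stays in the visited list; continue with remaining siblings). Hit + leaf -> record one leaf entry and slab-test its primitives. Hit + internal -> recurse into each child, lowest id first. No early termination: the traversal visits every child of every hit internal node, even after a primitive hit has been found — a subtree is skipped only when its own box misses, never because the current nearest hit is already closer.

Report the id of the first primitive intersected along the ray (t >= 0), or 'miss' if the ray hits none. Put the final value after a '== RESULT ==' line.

Walk:
N0 x:[73/3,112/3] y:[-7,36] z:[19,73/2] -> hit [73/3,36], descend [5, 6]
  N5 x:[98/3,112/3] y:[3,21] z:[57/2,73/2] -> miss, prune
  N6 x:[73/3,97/3] y:[-7,36] z:[19,55/2] -> hit [73/3,55/2], descend [1, 8]
    N1 x:[73/3,91/3] y:[13,36] z:[23,53/2] -> hit [73/3,53/2], descend [3, 4]
      N3 x:[73/3,77/3] y:[25,36] z:[23,53/2] -> hit [25,77/3] leaf, test {P2(miss), P6@t=25}
      N4 x:[88/3,91/3] y:[13,17] z:[24,25] -> miss, prune
    N8 x:[83/3,97/3] y:[-7,2] z:[19,55/2] -> miss, prune

order=[0, 5, 6, 1, 3, 4, 8]  |boxes|=7  |leaves|=1  hit=P6

== RESULT ==
6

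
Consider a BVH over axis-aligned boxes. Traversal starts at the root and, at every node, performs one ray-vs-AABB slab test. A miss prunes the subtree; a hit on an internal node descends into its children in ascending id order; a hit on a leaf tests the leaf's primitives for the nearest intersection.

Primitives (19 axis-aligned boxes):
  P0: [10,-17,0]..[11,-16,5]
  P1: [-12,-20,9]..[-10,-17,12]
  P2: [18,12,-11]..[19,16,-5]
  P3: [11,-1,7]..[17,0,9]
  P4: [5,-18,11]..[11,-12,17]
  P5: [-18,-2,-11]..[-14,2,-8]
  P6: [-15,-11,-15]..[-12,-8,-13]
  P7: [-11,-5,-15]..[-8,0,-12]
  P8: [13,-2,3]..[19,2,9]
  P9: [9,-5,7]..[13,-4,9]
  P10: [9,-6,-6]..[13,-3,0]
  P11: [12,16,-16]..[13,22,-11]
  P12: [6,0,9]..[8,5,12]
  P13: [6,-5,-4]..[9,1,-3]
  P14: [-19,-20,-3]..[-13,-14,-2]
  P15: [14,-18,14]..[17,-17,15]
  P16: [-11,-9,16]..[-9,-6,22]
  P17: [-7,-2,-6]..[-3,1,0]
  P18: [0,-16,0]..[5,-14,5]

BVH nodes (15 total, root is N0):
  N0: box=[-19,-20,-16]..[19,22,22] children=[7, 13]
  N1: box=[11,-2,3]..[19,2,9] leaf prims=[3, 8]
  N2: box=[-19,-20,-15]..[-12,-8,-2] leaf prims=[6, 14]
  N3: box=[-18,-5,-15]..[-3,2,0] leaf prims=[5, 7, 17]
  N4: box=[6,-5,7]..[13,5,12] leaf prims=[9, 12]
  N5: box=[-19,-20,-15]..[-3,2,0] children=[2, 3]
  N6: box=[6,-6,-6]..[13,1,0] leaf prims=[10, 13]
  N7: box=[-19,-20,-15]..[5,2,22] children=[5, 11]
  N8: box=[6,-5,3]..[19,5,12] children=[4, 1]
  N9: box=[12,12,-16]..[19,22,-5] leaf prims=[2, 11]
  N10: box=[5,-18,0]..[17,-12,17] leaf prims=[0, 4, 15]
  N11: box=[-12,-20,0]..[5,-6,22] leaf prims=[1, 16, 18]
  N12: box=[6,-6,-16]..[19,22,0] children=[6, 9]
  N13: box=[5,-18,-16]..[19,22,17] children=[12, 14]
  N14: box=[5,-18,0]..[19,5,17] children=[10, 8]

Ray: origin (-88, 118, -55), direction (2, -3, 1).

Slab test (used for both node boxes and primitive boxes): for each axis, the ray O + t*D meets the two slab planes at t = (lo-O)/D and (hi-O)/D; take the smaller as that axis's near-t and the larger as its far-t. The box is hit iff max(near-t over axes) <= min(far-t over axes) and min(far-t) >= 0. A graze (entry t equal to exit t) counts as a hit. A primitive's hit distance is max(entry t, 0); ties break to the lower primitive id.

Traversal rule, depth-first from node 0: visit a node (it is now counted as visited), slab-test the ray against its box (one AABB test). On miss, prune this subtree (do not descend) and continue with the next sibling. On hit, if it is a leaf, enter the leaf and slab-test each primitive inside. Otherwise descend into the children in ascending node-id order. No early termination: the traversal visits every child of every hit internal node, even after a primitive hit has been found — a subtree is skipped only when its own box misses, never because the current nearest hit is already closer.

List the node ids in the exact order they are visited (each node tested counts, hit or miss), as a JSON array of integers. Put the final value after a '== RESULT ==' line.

Walk:
N0 x:[69/2,107/2] y:[32,46] z:[39,77] -> hit [39,46], descend [7, 13]
  N7 x:[69/2,93/2] y:[116/3,46] z:[40,77] -> hit [40,46], descend [5, 11]
    N5 x:[69/2,85/2] y:[116/3,46] z:[40,55] -> hit [40,85/2], descend [2, 3]
      N2 x:[69/2,38] y:[42,46] z:[40,53] -> miss, prune
      N3 x:[35,85/2] y:[116/3,41] z:[40,55] -> hit [40,41] leaf, test {P5(miss), P7@t=40, P17(miss)}
    N11 x:[38,93/2] y:[124/3,46] z:[55,77] -> miss, prune
  N13 x:[93/2,107/2] y:[32,136/3] z:[39,72] -> miss, prune

Visited [0, 7, 5, 2, 3, 11, 13]. Tests: 7 box, 1 leaf. Nearest: P7.

== RESULT ==
[0, 7, 5, 2, 3, 11, 13]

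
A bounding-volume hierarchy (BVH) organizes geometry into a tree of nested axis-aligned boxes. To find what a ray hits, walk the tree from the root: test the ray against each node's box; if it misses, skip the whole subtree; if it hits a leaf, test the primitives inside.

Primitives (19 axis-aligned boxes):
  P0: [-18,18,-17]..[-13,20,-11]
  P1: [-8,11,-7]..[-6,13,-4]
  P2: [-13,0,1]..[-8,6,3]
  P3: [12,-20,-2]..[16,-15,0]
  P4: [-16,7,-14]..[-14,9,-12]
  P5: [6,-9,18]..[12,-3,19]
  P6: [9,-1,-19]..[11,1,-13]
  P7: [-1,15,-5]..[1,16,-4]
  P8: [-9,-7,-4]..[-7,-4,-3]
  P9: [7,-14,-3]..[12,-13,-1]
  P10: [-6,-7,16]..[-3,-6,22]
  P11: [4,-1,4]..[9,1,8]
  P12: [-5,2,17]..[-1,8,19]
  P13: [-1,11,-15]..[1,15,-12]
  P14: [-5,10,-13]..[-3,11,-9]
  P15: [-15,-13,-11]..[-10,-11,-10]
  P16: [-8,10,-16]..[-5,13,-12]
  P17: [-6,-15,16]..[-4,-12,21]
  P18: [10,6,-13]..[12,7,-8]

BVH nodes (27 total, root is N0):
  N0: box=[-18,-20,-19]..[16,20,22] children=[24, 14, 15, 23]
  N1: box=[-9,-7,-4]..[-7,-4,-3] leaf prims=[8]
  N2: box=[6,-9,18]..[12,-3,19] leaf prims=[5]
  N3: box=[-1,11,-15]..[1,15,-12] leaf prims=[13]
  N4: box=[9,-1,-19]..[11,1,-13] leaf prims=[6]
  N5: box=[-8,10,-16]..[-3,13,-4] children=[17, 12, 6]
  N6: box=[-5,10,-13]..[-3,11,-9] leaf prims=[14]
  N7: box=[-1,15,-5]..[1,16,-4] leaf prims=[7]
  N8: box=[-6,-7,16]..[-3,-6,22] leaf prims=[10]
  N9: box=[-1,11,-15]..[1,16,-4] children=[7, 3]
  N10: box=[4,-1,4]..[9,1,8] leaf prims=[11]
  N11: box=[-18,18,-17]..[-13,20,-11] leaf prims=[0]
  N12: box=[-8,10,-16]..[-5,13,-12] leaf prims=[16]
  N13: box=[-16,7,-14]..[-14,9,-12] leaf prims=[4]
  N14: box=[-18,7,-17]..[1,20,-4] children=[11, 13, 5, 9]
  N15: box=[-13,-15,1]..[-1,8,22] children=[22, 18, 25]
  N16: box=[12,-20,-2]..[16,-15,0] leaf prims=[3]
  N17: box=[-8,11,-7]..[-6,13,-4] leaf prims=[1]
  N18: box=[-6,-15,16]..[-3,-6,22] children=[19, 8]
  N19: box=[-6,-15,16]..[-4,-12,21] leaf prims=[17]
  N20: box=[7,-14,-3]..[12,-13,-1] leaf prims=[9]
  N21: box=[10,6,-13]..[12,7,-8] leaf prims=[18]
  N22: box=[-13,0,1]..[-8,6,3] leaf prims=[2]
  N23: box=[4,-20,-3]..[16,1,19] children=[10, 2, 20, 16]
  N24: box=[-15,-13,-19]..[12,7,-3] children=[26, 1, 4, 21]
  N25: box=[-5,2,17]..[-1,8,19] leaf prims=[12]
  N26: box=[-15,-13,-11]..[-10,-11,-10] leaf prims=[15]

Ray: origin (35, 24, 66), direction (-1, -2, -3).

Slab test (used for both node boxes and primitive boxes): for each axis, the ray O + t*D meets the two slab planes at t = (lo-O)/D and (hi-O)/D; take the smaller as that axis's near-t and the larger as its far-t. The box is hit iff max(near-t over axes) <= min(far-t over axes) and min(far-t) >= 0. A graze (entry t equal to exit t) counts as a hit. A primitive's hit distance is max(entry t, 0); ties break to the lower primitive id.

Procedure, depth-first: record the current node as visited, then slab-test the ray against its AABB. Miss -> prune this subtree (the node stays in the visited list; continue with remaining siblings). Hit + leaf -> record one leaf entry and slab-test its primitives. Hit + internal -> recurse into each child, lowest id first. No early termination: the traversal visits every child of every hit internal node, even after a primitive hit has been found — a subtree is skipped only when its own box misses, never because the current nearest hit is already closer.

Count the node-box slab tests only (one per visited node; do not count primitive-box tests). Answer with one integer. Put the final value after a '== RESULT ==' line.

Trace the traversal:
N0 x:[19,53] y:[2,22] z:[44/3,85/3] -> hit [19,22], descend [14, 15, 23, 24]
  N14 x:[34,53] y:[2,17/2] z:[70/3,83/3] -> miss, prune
  N15 x:[36,48] y:[8,39/2] z:[44/3,65/3] -> miss, prune
  N23 x:[19,31] y:[23/2,22] z:[47/3,23] -> hit [19,22], descend [2, 10, 16, 20]
    N2 x:[23,29] y:[27/2,33/2] z:[47/3,16] -> miss, prune
    N10 x:[26,31] y:[23/2,25/2] z:[58/3,62/3] -> miss, prune
    N16 x:[19,23] y:[39/2,22] z:[22,68/3] -> hit [22,22] leaf, test {P3@t=22}
    N20 x:[23,28] y:[37/2,19] z:[67/3,23] -> miss, prune
  N24 x:[23,50] y:[17/2,37/2] z:[23,85/3] -> miss, prune

Visited [0, 14, 15, 23, 2, 10, 16, 20, 24]. Tests: 9 box, 1 leaf. Nearest: P3.

== RESULT ==
9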